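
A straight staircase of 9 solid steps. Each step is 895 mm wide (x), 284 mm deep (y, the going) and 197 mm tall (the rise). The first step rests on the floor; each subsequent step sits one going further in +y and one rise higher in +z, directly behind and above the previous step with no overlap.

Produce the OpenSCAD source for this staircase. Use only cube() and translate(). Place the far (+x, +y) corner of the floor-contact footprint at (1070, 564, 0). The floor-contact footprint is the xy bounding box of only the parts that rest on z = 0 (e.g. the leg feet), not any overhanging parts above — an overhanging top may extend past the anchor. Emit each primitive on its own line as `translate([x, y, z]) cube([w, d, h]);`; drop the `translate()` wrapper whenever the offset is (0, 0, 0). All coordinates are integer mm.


translate([175, 280, 0]) cube([895, 284, 197]);
translate([175, 564, 197]) cube([895, 284, 197]);
translate([175, 848, 394]) cube([895, 284, 197]);
translate([175, 1132, 591]) cube([895, 284, 197]);
translate([175, 1416, 788]) cube([895, 284, 197]);
translate([175, 1700, 985]) cube([895, 284, 197]);
translate([175, 1984, 1182]) cube([895, 284, 197]);
translate([175, 2268, 1379]) cube([895, 284, 197]);
translate([175, 2552, 1576]) cube([895, 284, 197]);


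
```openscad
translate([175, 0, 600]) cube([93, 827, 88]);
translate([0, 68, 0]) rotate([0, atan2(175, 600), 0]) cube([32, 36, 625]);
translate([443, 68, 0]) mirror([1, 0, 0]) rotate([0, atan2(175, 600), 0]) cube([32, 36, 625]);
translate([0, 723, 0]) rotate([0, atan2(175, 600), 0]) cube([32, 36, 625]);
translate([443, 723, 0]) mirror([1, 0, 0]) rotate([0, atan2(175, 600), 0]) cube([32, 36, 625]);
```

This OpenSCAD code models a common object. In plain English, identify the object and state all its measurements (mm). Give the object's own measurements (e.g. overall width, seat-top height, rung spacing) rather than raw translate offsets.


A sawhorse. A 93×827×88 mm beam (x, y, z) sits on two A-frame leg pairs. Each pair is two raked legs of 32×36 mm section (36 mm along y) splaying symmetrically in x. Each leg rises 600 mm vertically over 175 mm of horizontal reach and is 625 mm long along its own axis. Every leg's outer bottom edge rests on the floor and its outer top edge meets a bottom edge of the beam — the left legs (tilting toward +x) meet the beam's −x bottom edge, the right legs (their mirror images, tilting toward −x) meet its +x bottom edge — so the leg tops tuck under the beam, the beam's underside is 600 mm above the floor, and the feet are 443 mm apart outside-to-outside with the beam centred between them. The two leg pairs are set in 68 mm from either end of the beam.


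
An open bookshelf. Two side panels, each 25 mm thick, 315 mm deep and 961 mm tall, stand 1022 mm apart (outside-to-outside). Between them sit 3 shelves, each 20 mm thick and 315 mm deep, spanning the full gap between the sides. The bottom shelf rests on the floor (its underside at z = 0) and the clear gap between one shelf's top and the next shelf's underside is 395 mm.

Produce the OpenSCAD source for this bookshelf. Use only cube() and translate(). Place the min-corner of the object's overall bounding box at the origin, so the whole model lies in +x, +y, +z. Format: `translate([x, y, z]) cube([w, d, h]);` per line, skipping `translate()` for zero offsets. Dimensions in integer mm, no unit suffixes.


cube([25, 315, 961]);
translate([997, 0, 0]) cube([25, 315, 961]);
translate([25, 0, 0]) cube([972, 315, 20]);
translate([25, 0, 415]) cube([972, 315, 20]);
translate([25, 0, 830]) cube([972, 315, 20]);


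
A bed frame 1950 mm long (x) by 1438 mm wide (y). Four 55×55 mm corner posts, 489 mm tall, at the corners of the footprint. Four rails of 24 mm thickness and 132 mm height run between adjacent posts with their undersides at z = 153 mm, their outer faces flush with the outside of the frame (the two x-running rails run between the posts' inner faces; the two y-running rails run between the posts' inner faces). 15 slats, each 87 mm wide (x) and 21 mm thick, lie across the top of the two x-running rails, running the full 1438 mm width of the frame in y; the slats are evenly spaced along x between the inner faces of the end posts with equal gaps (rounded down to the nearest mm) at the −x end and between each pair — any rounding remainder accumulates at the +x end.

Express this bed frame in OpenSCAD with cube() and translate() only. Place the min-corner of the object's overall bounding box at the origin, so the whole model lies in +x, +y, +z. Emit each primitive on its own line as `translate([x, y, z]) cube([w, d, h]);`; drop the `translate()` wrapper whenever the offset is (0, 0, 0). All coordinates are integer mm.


// slat z = rail_z + rail_h = 153 + 132 = 285
// slat gap = ⌊(1840 − 15·87) / 16⌋ = 33
cube([55, 55, 489]);
translate([0, 1383, 0]) cube([55, 55, 489]);
translate([1895, 0, 0]) cube([55, 55, 489]);
translate([1895, 1383, 0]) cube([55, 55, 489]);
translate([55, 0, 153]) cube([1840, 24, 132]);
translate([55, 1414, 153]) cube([1840, 24, 132]);
translate([0, 55, 153]) cube([24, 1328, 132]);
translate([1926, 55, 153]) cube([24, 1328, 132]);
translate([88, 0, 285]) cube([87, 1438, 21]);
translate([208, 0, 285]) cube([87, 1438, 21]);
translate([328, 0, 285]) cube([87, 1438, 21]);
translate([448, 0, 285]) cube([87, 1438, 21]);
translate([568, 0, 285]) cube([87, 1438, 21]);
translate([688, 0, 285]) cube([87, 1438, 21]);
translate([808, 0, 285]) cube([87, 1438, 21]);
translate([928, 0, 285]) cube([87, 1438, 21]);
translate([1048, 0, 285]) cube([87, 1438, 21]);
translate([1168, 0, 285]) cube([87, 1438, 21]);
translate([1288, 0, 285]) cube([87, 1438, 21]);
translate([1408, 0, 285]) cube([87, 1438, 21]);
translate([1528, 0, 285]) cube([87, 1438, 21]);
translate([1648, 0, 285]) cube([87, 1438, 21]);
translate([1768, 0, 285]) cube([87, 1438, 21]);


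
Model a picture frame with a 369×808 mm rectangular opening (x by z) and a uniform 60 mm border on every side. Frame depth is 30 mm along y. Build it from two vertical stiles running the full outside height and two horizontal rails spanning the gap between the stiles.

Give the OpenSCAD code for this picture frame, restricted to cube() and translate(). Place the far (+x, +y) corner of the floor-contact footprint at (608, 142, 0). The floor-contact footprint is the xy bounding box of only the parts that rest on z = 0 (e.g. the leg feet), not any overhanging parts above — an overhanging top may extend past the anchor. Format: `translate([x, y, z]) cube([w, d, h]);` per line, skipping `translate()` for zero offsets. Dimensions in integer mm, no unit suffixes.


translate([119, 112, 0]) cube([60, 30, 928]);
translate([548, 112, 0]) cube([60, 30, 928]);
translate([179, 112, 0]) cube([369, 30, 60]);
translate([179, 112, 868]) cube([369, 30, 60]);


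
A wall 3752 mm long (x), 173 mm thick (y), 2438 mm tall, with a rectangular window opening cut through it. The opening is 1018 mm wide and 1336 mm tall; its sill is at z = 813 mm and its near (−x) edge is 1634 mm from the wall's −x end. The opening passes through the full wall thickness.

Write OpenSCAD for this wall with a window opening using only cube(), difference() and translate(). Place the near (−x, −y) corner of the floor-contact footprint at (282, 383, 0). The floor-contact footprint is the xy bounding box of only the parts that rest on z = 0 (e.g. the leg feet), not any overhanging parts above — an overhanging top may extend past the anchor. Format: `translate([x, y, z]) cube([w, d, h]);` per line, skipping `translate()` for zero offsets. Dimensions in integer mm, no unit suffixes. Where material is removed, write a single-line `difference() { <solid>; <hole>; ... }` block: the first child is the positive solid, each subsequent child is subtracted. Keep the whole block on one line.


difference() { translate([282, 383, 0]) cube([3752, 173, 2438]); translate([1916, 383, 813]) cube([1018, 173, 1336]); }


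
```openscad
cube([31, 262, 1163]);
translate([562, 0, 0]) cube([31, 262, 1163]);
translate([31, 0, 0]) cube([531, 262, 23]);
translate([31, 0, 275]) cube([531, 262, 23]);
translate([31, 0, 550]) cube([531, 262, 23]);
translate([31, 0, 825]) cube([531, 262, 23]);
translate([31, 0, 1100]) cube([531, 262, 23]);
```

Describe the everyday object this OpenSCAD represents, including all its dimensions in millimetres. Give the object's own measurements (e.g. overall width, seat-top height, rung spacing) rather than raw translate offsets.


An open bookshelf. Two side panels, each 31 mm thick, 262 mm deep and 1163 mm tall, stand 593 mm apart (outside-to-outside). Between them sit 5 shelves, each 23 mm thick and 262 mm deep, spanning the full gap between the sides. The bottom shelf rests on the floor (its underside at z = 0) and the clear gap between one shelf's top and the next shelf's underside is 252 mm.


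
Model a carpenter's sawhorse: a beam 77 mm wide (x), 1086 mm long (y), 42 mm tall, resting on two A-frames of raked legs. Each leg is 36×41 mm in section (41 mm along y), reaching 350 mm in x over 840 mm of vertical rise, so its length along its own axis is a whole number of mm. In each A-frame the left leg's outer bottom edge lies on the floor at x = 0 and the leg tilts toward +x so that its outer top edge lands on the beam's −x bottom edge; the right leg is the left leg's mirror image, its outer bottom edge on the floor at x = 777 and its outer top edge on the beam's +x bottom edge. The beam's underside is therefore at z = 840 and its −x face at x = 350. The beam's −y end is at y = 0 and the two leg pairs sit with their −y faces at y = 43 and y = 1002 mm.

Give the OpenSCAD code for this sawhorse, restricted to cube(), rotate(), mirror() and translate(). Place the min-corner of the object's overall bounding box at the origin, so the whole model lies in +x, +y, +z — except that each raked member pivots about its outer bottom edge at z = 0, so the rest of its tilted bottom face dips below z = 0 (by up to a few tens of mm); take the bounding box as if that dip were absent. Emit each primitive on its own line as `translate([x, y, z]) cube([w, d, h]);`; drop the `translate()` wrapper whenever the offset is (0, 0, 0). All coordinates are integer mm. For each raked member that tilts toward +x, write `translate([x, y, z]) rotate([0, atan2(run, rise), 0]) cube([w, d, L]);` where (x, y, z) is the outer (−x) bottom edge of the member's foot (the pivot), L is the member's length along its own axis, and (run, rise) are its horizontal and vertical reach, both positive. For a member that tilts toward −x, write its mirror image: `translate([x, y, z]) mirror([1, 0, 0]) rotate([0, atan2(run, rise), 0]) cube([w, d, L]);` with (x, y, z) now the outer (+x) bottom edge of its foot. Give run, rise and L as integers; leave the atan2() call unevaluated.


translate([350, 0, 840]) cube([77, 1086, 42]);
translate([0, 43, 0]) rotate([0, atan2(350, 840), 0]) cube([36, 41, 910]);
translate([777, 43, 0]) mirror([1, 0, 0]) rotate([0, atan2(350, 840), 0]) cube([36, 41, 910]);
translate([0, 1002, 0]) rotate([0, atan2(350, 840), 0]) cube([36, 41, 910]);
translate([777, 1002, 0]) mirror([1, 0, 0]) rotate([0, atan2(350, 840), 0]) cube([36, 41, 910]);


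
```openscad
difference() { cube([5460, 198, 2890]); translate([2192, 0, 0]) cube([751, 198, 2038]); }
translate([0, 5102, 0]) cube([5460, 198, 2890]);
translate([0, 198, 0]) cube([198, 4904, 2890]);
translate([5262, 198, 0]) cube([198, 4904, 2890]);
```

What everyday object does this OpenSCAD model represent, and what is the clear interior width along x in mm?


A single room. The interior width is 5064 mm.

Four walls enclosing a rectangle with a door in the front wall — a room. Outside width 5460 minus two 198 mm walls gives 5064 mm.


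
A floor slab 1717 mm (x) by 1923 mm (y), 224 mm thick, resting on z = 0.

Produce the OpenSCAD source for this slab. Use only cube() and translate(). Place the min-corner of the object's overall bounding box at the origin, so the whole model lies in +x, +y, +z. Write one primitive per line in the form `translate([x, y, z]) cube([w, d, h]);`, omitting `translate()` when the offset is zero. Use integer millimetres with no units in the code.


cube([1717, 1923, 224]);


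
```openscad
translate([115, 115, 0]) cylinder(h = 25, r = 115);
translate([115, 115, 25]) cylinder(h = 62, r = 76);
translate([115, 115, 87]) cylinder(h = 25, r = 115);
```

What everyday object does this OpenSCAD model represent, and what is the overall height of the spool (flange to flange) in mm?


A spool. The overall height is 112 mm.

Three coaxial cylinders, large–small–large — a spool. Two 25 mm flanges and a 62 mm core give 25 + 62 + 25 = 112 mm.


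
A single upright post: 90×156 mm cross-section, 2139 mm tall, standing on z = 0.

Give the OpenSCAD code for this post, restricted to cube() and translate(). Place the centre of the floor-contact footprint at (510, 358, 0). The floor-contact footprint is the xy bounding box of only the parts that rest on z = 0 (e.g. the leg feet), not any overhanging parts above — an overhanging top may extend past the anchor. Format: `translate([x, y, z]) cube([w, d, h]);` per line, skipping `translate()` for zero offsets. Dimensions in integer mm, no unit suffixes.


translate([465, 280, 0]) cube([90, 156, 2139]);


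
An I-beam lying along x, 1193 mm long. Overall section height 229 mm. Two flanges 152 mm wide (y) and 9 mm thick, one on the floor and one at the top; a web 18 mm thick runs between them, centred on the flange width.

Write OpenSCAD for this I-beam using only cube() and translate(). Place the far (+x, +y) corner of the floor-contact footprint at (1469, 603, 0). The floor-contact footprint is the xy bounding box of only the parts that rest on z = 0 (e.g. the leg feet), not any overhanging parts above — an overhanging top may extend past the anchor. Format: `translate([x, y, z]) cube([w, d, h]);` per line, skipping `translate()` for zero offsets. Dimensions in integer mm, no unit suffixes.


translate([276, 451, 0]) cube([1193, 152, 9]);
translate([276, 518, 9]) cube([1193, 18, 211]);
translate([276, 451, 220]) cube([1193, 152, 9]);


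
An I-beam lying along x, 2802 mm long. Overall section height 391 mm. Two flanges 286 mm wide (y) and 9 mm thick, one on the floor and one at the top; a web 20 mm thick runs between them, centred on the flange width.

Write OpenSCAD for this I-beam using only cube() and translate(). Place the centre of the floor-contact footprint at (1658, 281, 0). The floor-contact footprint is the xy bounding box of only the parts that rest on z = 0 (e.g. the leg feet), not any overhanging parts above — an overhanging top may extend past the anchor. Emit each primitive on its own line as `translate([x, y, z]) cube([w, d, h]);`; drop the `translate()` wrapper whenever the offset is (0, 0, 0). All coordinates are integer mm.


translate([257, 138, 0]) cube([2802, 286, 9]);
translate([257, 271, 9]) cube([2802, 20, 373]);
translate([257, 138, 382]) cube([2802, 286, 9]);


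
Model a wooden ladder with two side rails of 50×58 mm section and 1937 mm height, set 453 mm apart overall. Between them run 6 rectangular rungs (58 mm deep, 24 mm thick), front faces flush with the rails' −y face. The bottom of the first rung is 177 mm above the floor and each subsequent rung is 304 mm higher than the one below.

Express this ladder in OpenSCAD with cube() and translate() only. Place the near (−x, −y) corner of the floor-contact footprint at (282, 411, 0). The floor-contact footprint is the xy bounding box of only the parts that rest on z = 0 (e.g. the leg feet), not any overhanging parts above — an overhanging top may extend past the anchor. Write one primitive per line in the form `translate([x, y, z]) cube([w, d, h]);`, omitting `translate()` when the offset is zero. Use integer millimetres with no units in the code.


translate([282, 411, 0]) cube([50, 58, 1937]);
translate([685, 411, 0]) cube([50, 58, 1937]);
translate([332, 411, 177]) cube([353, 58, 24]);
translate([332, 411, 481]) cube([353, 58, 24]);
translate([332, 411, 785]) cube([353, 58, 24]);
translate([332, 411, 1089]) cube([353, 58, 24]);
translate([332, 411, 1393]) cube([353, 58, 24]);
translate([332, 411, 1697]) cube([353, 58, 24]);


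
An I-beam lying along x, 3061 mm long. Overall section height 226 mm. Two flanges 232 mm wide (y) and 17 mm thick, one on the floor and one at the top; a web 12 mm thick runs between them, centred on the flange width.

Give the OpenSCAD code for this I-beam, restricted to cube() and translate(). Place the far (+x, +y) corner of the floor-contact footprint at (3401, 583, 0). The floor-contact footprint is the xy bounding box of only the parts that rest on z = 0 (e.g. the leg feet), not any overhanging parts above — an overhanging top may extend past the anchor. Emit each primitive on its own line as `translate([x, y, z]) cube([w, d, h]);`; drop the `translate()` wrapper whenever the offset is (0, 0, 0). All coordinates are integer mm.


translate([340, 351, 0]) cube([3061, 232, 17]);
translate([340, 461, 17]) cube([3061, 12, 192]);
translate([340, 351, 209]) cube([3061, 232, 17]);


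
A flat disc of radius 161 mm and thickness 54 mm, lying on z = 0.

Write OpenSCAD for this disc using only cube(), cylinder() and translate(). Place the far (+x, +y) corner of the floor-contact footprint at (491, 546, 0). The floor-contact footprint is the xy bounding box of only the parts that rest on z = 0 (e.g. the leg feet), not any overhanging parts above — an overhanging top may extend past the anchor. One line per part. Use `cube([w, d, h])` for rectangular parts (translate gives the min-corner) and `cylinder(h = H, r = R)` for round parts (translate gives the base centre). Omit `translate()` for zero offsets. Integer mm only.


translate([330, 385, 0]) cylinder(h = 54, r = 161);


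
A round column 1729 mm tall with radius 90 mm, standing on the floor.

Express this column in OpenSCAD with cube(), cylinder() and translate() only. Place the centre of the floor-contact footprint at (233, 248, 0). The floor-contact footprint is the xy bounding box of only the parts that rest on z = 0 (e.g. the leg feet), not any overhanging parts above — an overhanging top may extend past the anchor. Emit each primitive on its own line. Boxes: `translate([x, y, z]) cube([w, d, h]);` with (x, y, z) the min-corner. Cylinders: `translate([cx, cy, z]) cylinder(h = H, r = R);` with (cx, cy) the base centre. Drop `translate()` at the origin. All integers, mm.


translate([233, 248, 0]) cylinder(h = 1729, r = 90);


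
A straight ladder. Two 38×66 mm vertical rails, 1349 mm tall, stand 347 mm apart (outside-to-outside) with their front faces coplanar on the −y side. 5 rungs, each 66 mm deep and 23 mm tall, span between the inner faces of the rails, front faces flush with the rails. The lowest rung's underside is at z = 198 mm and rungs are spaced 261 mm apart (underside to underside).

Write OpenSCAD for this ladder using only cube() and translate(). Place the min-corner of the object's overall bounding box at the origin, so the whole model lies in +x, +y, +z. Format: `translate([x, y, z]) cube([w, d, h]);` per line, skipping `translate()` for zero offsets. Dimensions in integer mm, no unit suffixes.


cube([38, 66, 1349]);
translate([309, 0, 0]) cube([38, 66, 1349]);
translate([38, 0, 198]) cube([271, 66, 23]);
translate([38, 0, 459]) cube([271, 66, 23]);
translate([38, 0, 720]) cube([271, 66, 23]);
translate([38, 0, 981]) cube([271, 66, 23]);
translate([38, 0, 1242]) cube([271, 66, 23]);


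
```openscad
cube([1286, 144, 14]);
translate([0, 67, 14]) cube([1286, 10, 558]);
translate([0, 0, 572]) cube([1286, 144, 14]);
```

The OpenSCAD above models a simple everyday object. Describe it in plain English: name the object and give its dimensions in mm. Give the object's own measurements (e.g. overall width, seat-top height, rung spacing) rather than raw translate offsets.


An I-beam lying along x, 1286 mm long. Overall section height 586 mm. Two flanges 144 mm wide (y) and 14 mm thick, one on the floor and one at the top; a web 10 mm thick runs between them, centred on the flange width.


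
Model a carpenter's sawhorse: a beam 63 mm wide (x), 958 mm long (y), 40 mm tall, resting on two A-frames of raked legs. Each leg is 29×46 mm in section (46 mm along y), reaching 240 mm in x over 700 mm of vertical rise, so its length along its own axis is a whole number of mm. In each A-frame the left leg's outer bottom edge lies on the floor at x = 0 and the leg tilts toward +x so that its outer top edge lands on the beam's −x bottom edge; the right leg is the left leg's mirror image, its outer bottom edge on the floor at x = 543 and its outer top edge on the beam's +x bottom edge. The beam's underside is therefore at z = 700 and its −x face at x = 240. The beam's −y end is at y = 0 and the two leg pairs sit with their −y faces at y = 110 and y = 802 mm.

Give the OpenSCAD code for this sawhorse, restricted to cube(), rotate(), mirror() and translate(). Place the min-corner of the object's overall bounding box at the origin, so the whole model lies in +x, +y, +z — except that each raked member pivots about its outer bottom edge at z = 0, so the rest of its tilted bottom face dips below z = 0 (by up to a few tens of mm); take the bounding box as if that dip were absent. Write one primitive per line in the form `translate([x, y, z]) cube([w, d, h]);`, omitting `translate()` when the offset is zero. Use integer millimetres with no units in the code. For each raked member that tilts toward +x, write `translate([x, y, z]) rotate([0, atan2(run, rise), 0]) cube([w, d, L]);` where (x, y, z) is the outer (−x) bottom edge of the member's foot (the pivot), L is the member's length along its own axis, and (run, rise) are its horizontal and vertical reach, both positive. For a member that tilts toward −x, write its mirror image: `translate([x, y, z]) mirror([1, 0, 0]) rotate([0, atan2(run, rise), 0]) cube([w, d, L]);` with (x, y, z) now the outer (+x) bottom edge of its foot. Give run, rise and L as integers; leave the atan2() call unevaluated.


translate([240, 0, 700]) cube([63, 958, 40]);
translate([0, 110, 0]) rotate([0, atan2(240, 700), 0]) cube([29, 46, 740]);
translate([543, 110, 0]) mirror([1, 0, 0]) rotate([0, atan2(240, 700), 0]) cube([29, 46, 740]);
translate([0, 802, 0]) rotate([0, atan2(240, 700), 0]) cube([29, 46, 740]);
translate([543, 802, 0]) mirror([1, 0, 0]) rotate([0, atan2(240, 700), 0]) cube([29, 46, 740]);


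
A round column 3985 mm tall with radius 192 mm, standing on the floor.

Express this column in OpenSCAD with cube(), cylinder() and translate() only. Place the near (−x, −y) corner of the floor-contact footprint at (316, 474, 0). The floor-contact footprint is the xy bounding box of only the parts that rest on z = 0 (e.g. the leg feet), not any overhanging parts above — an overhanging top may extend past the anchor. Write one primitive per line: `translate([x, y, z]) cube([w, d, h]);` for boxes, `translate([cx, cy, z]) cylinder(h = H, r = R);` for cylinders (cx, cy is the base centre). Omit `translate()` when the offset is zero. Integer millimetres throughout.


translate([508, 666, 0]) cylinder(h = 3985, r = 192);


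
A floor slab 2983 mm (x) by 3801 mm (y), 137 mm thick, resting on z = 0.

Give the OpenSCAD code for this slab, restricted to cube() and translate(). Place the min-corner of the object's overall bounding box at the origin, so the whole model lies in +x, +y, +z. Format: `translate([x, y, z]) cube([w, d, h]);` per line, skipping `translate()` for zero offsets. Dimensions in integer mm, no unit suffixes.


cube([2983, 3801, 137]);


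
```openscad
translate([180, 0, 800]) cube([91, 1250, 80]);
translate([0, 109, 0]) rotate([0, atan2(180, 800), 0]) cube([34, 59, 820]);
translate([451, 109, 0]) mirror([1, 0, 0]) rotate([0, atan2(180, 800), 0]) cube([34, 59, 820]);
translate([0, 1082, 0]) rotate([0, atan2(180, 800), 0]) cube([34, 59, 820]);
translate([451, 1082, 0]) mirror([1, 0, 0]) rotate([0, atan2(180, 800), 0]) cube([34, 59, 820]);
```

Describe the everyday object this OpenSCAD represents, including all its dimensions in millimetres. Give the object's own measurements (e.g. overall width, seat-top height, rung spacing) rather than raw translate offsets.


A sawhorse. A 91×1250×80 mm beam (x, y, z) sits on two A-frame leg pairs. Each pair is two raked legs of 34×59 mm section (59 mm along y) splaying symmetrically in x. Each leg rises 800 mm vertically over 180 mm of horizontal reach and is 820 mm long along its own axis. Every leg's outer bottom edge rests on the floor and its outer top edge meets a bottom edge of the beam — the left legs (tilting toward +x) meet the beam's −x bottom edge, the right legs (their mirror images, tilting toward −x) meet its +x bottom edge — so the leg tops tuck under the beam, the beam's underside is 800 mm above the floor, and the feet are 451 mm apart outside-to-outside with the beam centred between them. The two leg pairs are set in 109 mm from either end of the beam.


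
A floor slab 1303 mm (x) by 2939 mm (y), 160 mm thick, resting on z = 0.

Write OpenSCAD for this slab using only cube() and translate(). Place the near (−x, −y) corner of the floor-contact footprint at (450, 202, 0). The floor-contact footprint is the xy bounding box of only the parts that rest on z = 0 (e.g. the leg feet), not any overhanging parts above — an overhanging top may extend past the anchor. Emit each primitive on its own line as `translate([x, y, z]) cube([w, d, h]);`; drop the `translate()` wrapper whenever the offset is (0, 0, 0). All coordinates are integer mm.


translate([450, 202, 0]) cube([1303, 2939, 160]);


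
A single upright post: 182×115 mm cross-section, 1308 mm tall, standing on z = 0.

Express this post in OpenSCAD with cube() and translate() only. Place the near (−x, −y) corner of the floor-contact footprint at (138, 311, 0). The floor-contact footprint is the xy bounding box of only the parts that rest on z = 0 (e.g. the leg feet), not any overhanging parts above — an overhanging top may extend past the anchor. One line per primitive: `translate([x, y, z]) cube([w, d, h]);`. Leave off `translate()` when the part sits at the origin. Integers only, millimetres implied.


translate([138, 311, 0]) cube([182, 115, 1308]);


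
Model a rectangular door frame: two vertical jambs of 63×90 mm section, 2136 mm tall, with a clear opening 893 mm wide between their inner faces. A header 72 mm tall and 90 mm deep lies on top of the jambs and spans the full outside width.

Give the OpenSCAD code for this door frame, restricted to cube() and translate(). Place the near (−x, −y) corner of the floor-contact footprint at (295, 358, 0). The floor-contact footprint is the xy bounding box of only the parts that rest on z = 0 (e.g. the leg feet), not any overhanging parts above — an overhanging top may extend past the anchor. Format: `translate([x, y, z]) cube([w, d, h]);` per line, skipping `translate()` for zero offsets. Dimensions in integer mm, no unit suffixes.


translate([295, 358, 0]) cube([63, 90, 2136]);
translate([1251, 358, 0]) cube([63, 90, 2136]);
translate([295, 358, 2136]) cube([1019, 90, 72]);


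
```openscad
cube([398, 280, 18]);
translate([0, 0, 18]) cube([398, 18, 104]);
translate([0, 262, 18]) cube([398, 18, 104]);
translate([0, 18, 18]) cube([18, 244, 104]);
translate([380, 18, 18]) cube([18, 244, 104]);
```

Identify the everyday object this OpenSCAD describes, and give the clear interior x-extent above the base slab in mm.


An open box. The internal width is 362 mm.

A 398×280 base slab with four walls standing on it — an open box. The base is 398 mm wide and the walls are 18 mm thick, so the internal width is 398 − 2 × 18 = 362 mm.


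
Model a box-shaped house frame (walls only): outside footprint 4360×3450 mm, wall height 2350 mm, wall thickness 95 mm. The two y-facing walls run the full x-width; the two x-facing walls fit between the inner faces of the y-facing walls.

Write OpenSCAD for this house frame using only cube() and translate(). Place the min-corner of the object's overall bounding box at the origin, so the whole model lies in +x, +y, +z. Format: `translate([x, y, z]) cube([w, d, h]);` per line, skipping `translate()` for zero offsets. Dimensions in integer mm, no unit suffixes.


cube([4360, 95, 2350]);
translate([0, 3355, 0]) cube([4360, 95, 2350]);
translate([0, 95, 0]) cube([95, 3260, 2350]);
translate([4265, 95, 0]) cube([95, 3260, 2350]);


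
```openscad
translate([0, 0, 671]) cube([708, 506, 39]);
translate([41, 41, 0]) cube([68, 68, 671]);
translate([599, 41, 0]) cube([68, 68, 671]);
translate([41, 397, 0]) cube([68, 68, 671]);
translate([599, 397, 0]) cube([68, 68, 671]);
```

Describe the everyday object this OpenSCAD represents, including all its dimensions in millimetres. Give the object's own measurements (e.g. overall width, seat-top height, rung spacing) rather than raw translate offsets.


A rectangular dining table. The top is 708×506×39 mm with its upper surface at z = 710 mm. It stands on four 68×68 mm square legs, each inset 41 mm from the nearest pair of top edges, running from the floor to the underside of the top.


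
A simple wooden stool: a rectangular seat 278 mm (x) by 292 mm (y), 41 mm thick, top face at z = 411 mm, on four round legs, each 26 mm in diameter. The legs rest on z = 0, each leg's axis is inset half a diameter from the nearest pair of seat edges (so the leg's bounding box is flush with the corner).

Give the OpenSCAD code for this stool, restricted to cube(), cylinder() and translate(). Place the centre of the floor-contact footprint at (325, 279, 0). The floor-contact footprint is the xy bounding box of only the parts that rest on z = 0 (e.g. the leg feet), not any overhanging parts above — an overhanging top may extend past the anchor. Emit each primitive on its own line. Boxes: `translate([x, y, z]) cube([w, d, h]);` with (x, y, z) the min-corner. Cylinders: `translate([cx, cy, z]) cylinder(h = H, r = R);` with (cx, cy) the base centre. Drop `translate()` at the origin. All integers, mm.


translate([186, 133, 370]) cube([278, 292, 41]);
translate([199, 146, 0]) cylinder(h = 370, r = 13);
translate([451, 146, 0]) cylinder(h = 370, r = 13);
translate([199, 412, 0]) cylinder(h = 370, r = 13);
translate([451, 412, 0]) cylinder(h = 370, r = 13);


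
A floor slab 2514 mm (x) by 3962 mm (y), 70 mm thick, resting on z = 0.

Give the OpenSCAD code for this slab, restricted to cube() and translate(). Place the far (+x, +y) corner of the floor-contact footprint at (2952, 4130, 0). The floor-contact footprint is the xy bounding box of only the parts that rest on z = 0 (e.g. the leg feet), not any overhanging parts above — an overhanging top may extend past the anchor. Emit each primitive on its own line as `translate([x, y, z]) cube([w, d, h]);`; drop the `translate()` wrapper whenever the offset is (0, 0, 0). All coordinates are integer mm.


translate([438, 168, 0]) cube([2514, 3962, 70]);


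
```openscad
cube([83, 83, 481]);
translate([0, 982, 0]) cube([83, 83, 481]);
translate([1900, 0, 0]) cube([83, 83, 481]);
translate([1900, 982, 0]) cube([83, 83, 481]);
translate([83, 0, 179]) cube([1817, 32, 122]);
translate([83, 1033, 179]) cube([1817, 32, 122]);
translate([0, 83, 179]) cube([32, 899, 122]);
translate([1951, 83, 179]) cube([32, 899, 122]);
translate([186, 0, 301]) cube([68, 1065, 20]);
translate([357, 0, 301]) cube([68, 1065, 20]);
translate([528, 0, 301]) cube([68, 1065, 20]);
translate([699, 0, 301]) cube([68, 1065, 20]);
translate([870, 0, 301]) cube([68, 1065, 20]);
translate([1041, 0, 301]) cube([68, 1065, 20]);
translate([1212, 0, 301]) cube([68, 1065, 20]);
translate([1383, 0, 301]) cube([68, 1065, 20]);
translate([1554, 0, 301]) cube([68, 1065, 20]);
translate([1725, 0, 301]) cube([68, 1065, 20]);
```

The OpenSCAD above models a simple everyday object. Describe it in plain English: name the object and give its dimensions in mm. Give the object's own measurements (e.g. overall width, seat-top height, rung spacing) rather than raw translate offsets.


A bed frame 1983 mm long (x) by 1065 mm wide (y). Four 83×83 mm corner posts, 481 mm tall, at the corners of the footprint. Four rails of 32 mm thickness and 122 mm height run between adjacent posts with their undersides at z = 179 mm, their outer faces flush with the outside of the frame (the two x-running rails run between the posts' inner faces; the two y-running rails run between the posts' inner faces). 10 slats, each 68 mm wide (x) and 20 mm thick, lie across the top of the two x-running rails, running the full 1065 mm width of the frame in y; along x they sit between the end posts with a 103 mm gap after the −x posts and between neighbouring slats, leaving 107 mm before the +x posts.


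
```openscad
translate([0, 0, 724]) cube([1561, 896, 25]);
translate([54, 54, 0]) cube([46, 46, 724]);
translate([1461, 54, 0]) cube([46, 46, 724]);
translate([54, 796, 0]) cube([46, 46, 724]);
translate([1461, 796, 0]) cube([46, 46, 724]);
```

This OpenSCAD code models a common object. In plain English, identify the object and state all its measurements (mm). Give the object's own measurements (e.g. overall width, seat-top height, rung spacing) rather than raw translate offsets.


A table: top 1561 mm (x) × 896 mm (y), 25 mm thick, upper face at z = 749 mm, on four 46×46 mm square legs, each inset 54 mm from the nearest pair of top edges from z = 0 to the bottom of the top.


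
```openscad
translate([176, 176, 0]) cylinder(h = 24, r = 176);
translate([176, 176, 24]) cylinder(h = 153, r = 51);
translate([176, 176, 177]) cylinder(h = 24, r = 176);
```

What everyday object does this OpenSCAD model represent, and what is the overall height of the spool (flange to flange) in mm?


A spool. The overall height is 201 mm.

Three coaxial cylinders, large–small–large — a spool. Two 24 mm flanges and a 153 mm core give 24 + 153 + 24 = 201 mm.


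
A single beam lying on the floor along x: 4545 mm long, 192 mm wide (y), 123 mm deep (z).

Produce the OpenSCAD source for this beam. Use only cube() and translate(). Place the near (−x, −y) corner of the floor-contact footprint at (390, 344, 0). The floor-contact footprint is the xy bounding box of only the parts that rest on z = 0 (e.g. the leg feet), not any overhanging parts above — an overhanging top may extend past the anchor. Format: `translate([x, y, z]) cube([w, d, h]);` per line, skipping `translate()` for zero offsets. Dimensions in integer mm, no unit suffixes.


translate([390, 344, 0]) cube([4545, 192, 123]);


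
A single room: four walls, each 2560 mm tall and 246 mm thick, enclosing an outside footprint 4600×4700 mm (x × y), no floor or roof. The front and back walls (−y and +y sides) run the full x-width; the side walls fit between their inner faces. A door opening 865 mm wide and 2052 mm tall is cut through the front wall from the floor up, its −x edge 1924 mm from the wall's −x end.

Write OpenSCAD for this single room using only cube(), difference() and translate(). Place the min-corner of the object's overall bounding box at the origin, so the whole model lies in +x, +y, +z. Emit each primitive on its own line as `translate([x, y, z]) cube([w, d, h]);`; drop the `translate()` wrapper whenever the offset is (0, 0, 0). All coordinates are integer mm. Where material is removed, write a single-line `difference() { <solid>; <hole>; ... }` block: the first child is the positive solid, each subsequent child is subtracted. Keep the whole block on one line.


difference() { cube([4600, 246, 2560]); translate([1924, 0, 0]) cube([865, 246, 2052]); }
translate([0, 4454, 0]) cube([4600, 246, 2560]);
translate([0, 246, 0]) cube([246, 4208, 2560]);
translate([4354, 246, 0]) cube([246, 4208, 2560]);


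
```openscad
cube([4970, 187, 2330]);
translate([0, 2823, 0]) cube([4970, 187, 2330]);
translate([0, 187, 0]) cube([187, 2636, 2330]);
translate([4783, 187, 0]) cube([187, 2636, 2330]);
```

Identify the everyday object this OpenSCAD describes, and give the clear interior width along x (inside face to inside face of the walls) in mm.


A house (or room) frame. The interior width is 4596 mm.

Four 2330 mm walls enclosing a rectangle with no floor or roof — a room or house frame. Outside width is 4970 mm and wall thickness is 187 mm, so the interior width is 4970 − 2 × 187 = 4596 mm.


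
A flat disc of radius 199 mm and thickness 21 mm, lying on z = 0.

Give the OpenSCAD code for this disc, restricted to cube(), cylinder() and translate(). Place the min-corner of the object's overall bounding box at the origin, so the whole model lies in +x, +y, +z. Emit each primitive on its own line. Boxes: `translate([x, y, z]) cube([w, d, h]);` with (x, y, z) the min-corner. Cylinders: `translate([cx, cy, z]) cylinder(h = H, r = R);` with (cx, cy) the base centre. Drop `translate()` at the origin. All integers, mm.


translate([199, 199, 0]) cylinder(h = 21, r = 199);


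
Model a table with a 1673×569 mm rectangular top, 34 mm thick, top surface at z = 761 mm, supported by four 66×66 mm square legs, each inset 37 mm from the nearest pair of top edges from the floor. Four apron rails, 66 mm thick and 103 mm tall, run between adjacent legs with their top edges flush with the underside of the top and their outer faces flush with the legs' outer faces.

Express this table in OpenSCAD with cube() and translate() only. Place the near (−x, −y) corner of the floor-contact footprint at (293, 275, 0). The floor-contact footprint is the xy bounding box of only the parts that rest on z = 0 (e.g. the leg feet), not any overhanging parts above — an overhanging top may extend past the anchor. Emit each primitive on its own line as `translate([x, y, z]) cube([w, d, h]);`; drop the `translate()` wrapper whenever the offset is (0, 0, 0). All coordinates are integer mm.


translate([256, 238, 727]) cube([1673, 569, 34]);
translate([293, 275, 0]) cube([66, 66, 727]);
translate([1826, 275, 0]) cube([66, 66, 727]);
translate([293, 704, 0]) cube([66, 66, 727]);
translate([1826, 704, 0]) cube([66, 66, 727]);
translate([359, 275, 624]) cube([1467, 66, 103]);
translate([359, 704, 624]) cube([1467, 66, 103]);
translate([293, 341, 624]) cube([66, 363, 103]);
translate([1826, 341, 624]) cube([66, 363, 103]);


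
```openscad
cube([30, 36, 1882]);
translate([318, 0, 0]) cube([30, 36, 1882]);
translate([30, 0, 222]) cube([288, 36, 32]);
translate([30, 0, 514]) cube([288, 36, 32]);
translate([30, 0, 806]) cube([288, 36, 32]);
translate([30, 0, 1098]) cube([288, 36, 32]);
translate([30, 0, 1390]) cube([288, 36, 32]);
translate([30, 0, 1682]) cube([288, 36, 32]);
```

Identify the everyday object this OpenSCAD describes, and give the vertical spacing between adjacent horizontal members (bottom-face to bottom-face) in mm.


A ladder. The rung spacing is 292 mm.

Two tall 30×36 posts with 6 short bars between them — a ladder. Adjacent rungs sit at z = 222 and z = 514, so the spacing is 514 − 222 = 292 mm.


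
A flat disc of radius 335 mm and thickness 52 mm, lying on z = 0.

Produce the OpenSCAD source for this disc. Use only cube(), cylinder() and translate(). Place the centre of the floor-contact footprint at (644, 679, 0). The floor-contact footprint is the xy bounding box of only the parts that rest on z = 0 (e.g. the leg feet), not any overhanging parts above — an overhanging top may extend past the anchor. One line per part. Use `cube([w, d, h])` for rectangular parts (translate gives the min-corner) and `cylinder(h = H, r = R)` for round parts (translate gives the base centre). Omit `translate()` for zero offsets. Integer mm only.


translate([644, 679, 0]) cylinder(h = 52, r = 335);


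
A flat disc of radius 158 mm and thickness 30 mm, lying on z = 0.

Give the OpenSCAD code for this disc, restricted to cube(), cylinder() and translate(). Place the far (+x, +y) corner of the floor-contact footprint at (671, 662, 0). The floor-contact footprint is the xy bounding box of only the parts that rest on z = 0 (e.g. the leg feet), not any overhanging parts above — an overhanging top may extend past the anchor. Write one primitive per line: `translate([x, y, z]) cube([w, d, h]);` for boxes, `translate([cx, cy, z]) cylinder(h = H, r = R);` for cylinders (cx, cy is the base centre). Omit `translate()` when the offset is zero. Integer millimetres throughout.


translate([513, 504, 0]) cylinder(h = 30, r = 158);
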